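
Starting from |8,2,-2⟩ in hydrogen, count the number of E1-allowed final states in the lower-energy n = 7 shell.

E1 requires Δl = ±1, so l_f ∈ {1, 3}; with 0 ≤ l_f ≤ n_f−1 = 6, the allowed l_f values are {1, 3}.
For l_f = 1: m_f ∈ {m_i−1, m_i, m_i+1} ∩ [−1, 1] = {-1} → 1 state.
For l_f = 3: m_f ∈ {m_i−1, m_i, m_i+1} ∩ [−3, 3] = {-3, -2, -1} → 3 states.
Total: 4.

4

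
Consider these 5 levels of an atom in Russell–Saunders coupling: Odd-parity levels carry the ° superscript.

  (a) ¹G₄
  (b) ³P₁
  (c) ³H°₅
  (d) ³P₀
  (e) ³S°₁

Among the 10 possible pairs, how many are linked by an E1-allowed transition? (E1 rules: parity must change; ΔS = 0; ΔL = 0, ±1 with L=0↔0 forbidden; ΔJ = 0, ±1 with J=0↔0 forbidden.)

2

(a)–(b): forbidden (parity, ΔS, ΔL, ΔJ).
(a)–(c): forbidden (ΔS).
(a)–(d): forbidden (parity, ΔS, ΔL, ΔJ).
(a)–(e): forbidden (ΔS, ΔL, ΔJ).
(b)–(c): forbidden (ΔL, ΔJ).
(b)–(d): forbidden (parity).
(b)–(e): allowed.
(c)–(d): forbidden (ΔL, ΔJ).
(c)–(e): forbidden (parity, ΔL, ΔJ).
(d)–(e): allowed.
Allowed pairs: 2 of 10.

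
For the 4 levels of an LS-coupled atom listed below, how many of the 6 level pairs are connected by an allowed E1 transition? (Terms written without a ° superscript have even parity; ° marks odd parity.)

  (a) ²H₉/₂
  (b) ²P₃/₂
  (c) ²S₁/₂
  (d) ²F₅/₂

0

(a)–(b): forbidden (parity, ΔL, ΔJ).
(a)–(c): forbidden (parity, ΔL, ΔJ).
(a)–(d): forbidden (parity, ΔL, ΔJ).
(b)–(c): forbidden (parity).
(b)–(d): forbidden (parity, ΔL).
(c)–(d): forbidden (parity, ΔL, ΔJ).
Allowed pairs: 0 of 6.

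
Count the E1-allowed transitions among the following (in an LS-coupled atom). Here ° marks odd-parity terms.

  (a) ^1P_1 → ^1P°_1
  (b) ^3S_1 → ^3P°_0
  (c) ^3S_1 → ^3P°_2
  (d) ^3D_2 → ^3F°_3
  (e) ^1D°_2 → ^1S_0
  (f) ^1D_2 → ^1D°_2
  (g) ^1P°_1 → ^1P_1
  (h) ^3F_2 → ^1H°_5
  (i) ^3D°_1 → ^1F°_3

(a) allowed
(b) allowed
(c) allowed
(d) allowed
(e) forbidden (ΔL, ΔJ fail)
(f) allowed
(g) allowed
(h) forbidden (ΔS, ΔL, ΔJ fail)
(i) forbidden (parity, ΔS, ΔJ fail)
Total allowed: 6 of 9.

6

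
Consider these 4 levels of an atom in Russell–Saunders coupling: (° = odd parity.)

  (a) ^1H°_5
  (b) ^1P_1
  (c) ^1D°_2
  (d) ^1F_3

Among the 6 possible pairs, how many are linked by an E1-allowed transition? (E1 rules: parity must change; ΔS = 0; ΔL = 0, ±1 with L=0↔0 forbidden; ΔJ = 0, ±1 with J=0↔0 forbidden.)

(a)–(b): forbidden (ΔL, ΔJ).
(a)–(c): forbidden (parity, ΔL, ΔJ).
(a)–(d): forbidden (ΔL, ΔJ).
(b)–(c): allowed.
(b)–(d): forbidden (parity, ΔL, ΔJ).
(c)–(d): allowed.
Allowed pairs: 2 of 6.

2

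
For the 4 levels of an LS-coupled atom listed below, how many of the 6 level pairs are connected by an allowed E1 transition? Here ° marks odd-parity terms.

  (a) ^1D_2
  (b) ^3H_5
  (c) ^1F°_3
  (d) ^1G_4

(a)–(b): forbidden (parity, ΔS, ΔL, ΔJ).
(a)–(c): allowed.
(a)–(d): forbidden (parity, ΔL, ΔJ).
(b)–(c): forbidden (ΔS, ΔL, ΔJ).
(b)–(d): forbidden (parity, ΔS).
(c)–(d): allowed.
Allowed pairs: 2 of 6.

2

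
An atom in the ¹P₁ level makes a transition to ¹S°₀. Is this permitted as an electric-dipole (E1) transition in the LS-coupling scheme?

allowed

Reading off the term symbols: S 0→0, L 1→0, J 1→0, parity even→odd.
ΔJ = 0, ±1 (not J=0↔0): J: 1 → 0, ΔJ = -1 — ✓.
ΔS = 0: S: 0 → 0 — ✓.
Parity must change: even → odd — ✓.
ΔL = 0, ±1 (not L=0↔0): L: 1 → 0, ΔL = -1 — ✓.
All four E1 rules are satisfied.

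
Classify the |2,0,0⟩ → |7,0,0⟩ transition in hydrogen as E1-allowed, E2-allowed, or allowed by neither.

neither

Δl = 0 − 0 = +0; l_i + l_f = 0.
Δm_l = +0.
E1 (Δl = ±1, |Δm_l| ≤ 1): not satisfied.
E2 (Δl = 0,±2, l_i+l_f ≥ 2, |Δm_l| ≤ 2): not satisfied.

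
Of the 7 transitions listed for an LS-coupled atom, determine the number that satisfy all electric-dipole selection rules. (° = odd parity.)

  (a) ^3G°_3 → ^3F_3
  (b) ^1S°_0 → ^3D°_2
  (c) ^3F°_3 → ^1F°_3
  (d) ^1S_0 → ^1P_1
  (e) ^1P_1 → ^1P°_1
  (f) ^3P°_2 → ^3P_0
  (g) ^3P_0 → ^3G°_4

2

(a) allowed
(b) forbidden (parity, ΔS, ΔL, ΔJ fail)
(c) forbidden (parity, ΔS fail)
(d) forbidden (parity fails)
(e) allowed
(f) forbidden (ΔJ fails)
(g) forbidden (ΔL, ΔJ fail)
Total allowed: 2 of 7.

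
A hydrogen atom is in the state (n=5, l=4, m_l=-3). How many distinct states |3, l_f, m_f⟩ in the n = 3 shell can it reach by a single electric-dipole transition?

E1 requires l_f ∈ {3, 5}, but neither lies in [0, 2], so no final state is reachable.
Total: 0.

0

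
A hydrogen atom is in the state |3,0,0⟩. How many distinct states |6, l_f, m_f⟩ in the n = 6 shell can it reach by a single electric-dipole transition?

E1 requires Δl = ±1, so l_f ∈ {-1, 1}; with 0 ≤ l_f ≤ n_f−1 = 5, the allowed l_f values are {1}.
For l_f = 1: m_f ∈ {m_i−1, m_i, m_i+1} ∩ [−1, 1] = {-1, 0, 1} → 3 states.
Total: 3.

3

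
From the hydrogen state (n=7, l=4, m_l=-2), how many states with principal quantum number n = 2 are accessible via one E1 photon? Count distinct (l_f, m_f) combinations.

E1 requires l_f ∈ {3, 5}, but neither lies in [0, 1], so no final state is reachable.
Total: 0.

0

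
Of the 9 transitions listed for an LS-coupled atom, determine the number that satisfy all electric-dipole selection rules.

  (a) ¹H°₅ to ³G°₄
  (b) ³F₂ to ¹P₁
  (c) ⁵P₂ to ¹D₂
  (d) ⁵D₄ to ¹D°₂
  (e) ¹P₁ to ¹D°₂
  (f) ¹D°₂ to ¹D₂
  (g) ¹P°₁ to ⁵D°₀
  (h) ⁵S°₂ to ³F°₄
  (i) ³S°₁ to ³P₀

(a) forbidden (parity, ΔS fail)
(b) forbidden (parity, ΔS, ΔL fail)
(c) forbidden (parity, ΔS fail)
(d) forbidden (ΔS, ΔJ fail)
(e) allowed
(f) allowed
(g) forbidden (parity, ΔS fail)
(h) forbidden (parity, ΔS, ΔL, ΔJ fail)
(i) allowed
Total allowed: 3 of 9.

3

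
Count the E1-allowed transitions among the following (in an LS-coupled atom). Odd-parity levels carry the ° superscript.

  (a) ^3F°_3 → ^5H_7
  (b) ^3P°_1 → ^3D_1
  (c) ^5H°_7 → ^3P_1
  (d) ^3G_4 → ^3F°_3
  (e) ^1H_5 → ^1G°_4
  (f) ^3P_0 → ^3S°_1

4

(a) forbidden (ΔS, ΔL, ΔJ fail)
(b) allowed
(c) forbidden (ΔS, ΔL, ΔJ fail)
(d) allowed
(e) allowed
(f) allowed
Total allowed: 4 of 6.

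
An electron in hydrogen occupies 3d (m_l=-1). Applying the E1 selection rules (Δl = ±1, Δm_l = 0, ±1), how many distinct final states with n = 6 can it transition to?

E1 requires Δl = ±1, so l_f ∈ {1, 3}; with 0 ≤ l_f ≤ n_f−1 = 5, the allowed l_f values are {1, 3}.
For l_f = 1: m_f ∈ {m_i−1, m_i, m_i+1} ∩ [−1, 1] = {-1, 0} → 2 states.
For l_f = 3: m_f ∈ {m_i−1, m_i, m_i+1} ∩ [−3, 3] = {-2, -1, 0} → 3 states.
Total: 5.

5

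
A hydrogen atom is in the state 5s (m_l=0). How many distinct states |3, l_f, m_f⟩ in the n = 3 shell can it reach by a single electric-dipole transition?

3

E1 requires Δl = ±1, so l_f ∈ {-1, 1}; with 0 ≤ l_f ≤ n_f−1 = 2, the allowed l_f values are {1}.
For l_f = 1: m_f ∈ {m_i−1, m_i, m_i+1} ∩ [−1, 1] = {-1, 0, 1} → 3 states.
Total: 3.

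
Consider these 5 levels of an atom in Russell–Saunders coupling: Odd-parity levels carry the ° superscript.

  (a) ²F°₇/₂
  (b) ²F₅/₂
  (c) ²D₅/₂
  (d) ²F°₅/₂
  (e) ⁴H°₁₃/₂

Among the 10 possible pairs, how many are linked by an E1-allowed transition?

4

(a)–(b): allowed.
(a)–(c): allowed.
(a)–(d): forbidden (parity).
(a)–(e): forbidden (parity, ΔS, ΔL, ΔJ).
(b)–(c): forbidden (parity).
(b)–(d): allowed.
(b)–(e): forbidden (ΔS, ΔL, ΔJ).
(c)–(d): allowed.
(c)–(e): forbidden (ΔS, ΔL, ΔJ).
(d)–(e): forbidden (parity, ΔS, ΔL, ΔJ).
Allowed pairs: 4 of 10.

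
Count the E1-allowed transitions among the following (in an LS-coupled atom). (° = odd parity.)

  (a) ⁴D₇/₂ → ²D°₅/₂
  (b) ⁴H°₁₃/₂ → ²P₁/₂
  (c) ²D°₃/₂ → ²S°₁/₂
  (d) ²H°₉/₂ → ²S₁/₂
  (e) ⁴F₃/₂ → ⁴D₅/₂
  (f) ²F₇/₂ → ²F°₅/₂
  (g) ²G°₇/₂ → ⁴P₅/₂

1

(a) forbidden (ΔS fails)
(b) forbidden (ΔS, ΔL, ΔJ fail)
(c) forbidden (parity, ΔL fail)
(d) forbidden (ΔL, ΔJ fail)
(e) forbidden (parity fails)
(f) allowed
(g) forbidden (ΔS, ΔL fail)
Total allowed: 1 of 7.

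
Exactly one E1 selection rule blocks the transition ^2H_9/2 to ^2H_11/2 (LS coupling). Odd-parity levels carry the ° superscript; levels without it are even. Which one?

Reading off the term symbols: S 1/2→1/2, L 5→5, J 9/2→11/2, parity even→even.
Parity must change: even → even — fails.
ΔS = 0: S: 1/2 → 1/2 — passes.
ΔL = 0, ±1 (not L=0↔0): L: 5 → 5, ΔL = +0 — passes.
ΔJ = 0, ±1 (not J=0↔0): J: 9/2 → 11/2, ΔJ = +1 — passes.

parity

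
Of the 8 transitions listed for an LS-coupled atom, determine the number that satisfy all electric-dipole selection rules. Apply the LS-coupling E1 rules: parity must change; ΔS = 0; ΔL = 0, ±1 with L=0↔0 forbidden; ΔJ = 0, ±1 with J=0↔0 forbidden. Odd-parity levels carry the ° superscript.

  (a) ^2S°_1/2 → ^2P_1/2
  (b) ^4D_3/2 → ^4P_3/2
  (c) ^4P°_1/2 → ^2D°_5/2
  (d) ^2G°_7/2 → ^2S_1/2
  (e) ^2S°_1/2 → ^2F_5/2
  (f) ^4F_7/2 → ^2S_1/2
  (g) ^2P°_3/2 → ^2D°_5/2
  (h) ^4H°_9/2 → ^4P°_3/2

1

(a) allowed
(b) forbidden (parity fails)
(c) forbidden (parity, ΔS, ΔJ fail)
(d) forbidden (ΔL, ΔJ fail)
(e) forbidden (ΔL, ΔJ fail)
(f) forbidden (parity, ΔS, ΔL, ΔJ fail)
(g) forbidden (parity fails)
(h) forbidden (parity, ΔL, ΔJ fail)
Total allowed: 1 of 8.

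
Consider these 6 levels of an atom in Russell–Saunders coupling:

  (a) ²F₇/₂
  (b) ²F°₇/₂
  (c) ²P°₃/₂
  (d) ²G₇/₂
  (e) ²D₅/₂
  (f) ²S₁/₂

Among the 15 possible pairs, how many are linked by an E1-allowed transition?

(a)–(b): allowed.
(a)–(c): forbidden (ΔL, ΔJ).
(a)–(d): forbidden (parity).
(a)–(e): forbidden (parity).
(a)–(f): forbidden (parity, ΔL, ΔJ).
(b)–(c): forbidden (parity, ΔL, ΔJ).
(b)–(d): allowed.
(b)–(e): allowed.
(b)–(f): forbidden (ΔL, ΔJ).
(c)–(d): forbidden (ΔL, ΔJ).
(c)–(e): allowed.
(c)–(f): allowed.
(d)–(e): forbidden (parity, ΔL).
(d)–(f): forbidden (parity, ΔL, ΔJ).
(e)–(f): forbidden (parity, ΔL, ΔJ).
Allowed pairs: 5 of 15.

5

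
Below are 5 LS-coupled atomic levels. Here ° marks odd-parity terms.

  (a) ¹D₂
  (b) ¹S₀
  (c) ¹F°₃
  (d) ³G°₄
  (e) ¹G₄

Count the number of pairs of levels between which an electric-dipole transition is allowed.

2

(a)–(b): forbidden (parity, ΔL, ΔJ).
(a)–(c): allowed.
(a)–(d): forbidden (ΔS, ΔL, ΔJ).
(a)–(e): forbidden (parity, ΔL, ΔJ).
(b)–(c): forbidden (ΔL, ΔJ).
(b)–(d): forbidden (ΔS, ΔL, ΔJ).
(b)–(e): forbidden (parity, ΔL, ΔJ).
(c)–(d): forbidden (parity, ΔS).
(c)–(e): allowed.
(d)–(e): forbidden (ΔS).
Allowed pairs: 2 of 10.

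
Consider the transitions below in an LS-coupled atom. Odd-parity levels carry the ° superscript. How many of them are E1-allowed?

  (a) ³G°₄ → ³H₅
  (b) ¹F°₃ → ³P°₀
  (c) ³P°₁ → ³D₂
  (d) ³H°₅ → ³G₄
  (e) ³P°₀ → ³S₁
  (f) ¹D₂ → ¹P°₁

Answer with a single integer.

5

(a) allowed
(b) forbidden (parity, ΔS, ΔL, ΔJ fail)
(c) allowed
(d) allowed
(e) allowed
(f) allowed
Total allowed: 5 of 6.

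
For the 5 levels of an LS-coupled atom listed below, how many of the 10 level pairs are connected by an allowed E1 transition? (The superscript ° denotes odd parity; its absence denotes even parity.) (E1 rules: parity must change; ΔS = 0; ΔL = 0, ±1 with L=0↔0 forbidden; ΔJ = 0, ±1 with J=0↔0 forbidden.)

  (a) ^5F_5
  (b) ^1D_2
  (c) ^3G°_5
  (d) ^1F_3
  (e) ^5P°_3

(a)–(b): forbidden (parity, ΔS, ΔJ).
(a)–(c): forbidden (ΔS).
(a)–(d): forbidden (parity, ΔS, ΔJ).
(a)–(e): forbidden (ΔL, ΔJ).
(b)–(c): forbidden (ΔS, ΔL, ΔJ).
(b)–(d): forbidden (parity).
(b)–(e): forbidden (ΔS).
(c)–(d): forbidden (ΔS, ΔJ).
(c)–(e): forbidden (parity, ΔS, ΔL, ΔJ).
(d)–(e): forbidden (ΔS, ΔL).
Allowed pairs: 0 of 10.

0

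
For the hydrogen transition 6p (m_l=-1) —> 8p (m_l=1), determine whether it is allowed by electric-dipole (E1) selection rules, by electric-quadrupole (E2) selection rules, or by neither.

Δl = 1 − 1 = +0; l_i + l_f = 2.
Δm_l = +2.
E1 (Δl = ±1, |Δm_l| ≤ 1): not satisfied.
E2 (Δl = 0,±2, l_i+l_f ≥ 2, |Δm_l| ≤ 2): satisfied.

E2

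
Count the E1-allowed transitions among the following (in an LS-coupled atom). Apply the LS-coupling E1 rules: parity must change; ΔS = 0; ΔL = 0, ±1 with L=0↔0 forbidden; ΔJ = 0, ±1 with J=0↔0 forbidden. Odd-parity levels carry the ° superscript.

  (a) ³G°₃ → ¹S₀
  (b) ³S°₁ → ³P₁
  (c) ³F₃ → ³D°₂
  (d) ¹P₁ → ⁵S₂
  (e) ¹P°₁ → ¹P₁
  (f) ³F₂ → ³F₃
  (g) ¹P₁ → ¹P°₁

(a) forbidden (ΔS, ΔL, ΔJ fail)
(b) allowed
(c) allowed
(d) forbidden (parity, ΔS fail)
(e) allowed
(f) forbidden (parity fails)
(g) allowed
Total allowed: 4 of 7.

4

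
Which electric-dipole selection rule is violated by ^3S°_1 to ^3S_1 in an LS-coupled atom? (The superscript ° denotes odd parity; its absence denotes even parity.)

Initial level: S=1, L=0, J=1, parity odd. Final level: S=1, L=0, J=1, parity even.
ΔL = 0, ±1 (not L=0↔0): L: 0 → 0, ΔL = +0 — fails.
Parity must change: odd → even — passes.
ΔJ = 0, ±1 (not J=0↔0): J: 1 → 1, ΔJ = +0 — passes.
ΔS = 0: S: 1 → 1 — passes.

the L=0 ↔ L=0 exclusion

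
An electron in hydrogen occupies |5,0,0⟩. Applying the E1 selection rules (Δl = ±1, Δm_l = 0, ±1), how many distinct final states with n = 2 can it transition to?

E1 requires Δl = ±1, so l_f ∈ {-1, 1}; with 0 ≤ l_f ≤ n_f−1 = 1, the allowed l_f values are {1}.
For l_f = 1: m_f ∈ {m_i−1, m_i, m_i+1} ∩ [−1, 1] = {-1, 0, 1} → 3 states.
Total: 3.

3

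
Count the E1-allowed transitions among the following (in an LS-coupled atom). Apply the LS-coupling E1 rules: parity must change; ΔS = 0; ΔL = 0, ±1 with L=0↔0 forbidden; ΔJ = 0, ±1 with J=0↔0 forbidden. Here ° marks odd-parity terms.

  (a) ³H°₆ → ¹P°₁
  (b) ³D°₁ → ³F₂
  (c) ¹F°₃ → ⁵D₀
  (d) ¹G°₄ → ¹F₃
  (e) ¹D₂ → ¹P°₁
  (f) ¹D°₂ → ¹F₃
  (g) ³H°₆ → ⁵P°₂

(a) forbidden (parity, ΔS, ΔL, ΔJ fail)
(b) allowed
(c) forbidden (ΔS, ΔJ fail)
(d) allowed
(e) allowed
(f) allowed
(g) forbidden (parity, ΔS, ΔL, ΔJ fail)
Total allowed: 4 of 7.

4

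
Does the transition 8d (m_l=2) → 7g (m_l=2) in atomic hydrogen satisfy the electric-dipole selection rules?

l: 2 → 4 (Δl = +2). Δl = ±1 ✗.
Δm_l = 2 − (2) = +0. E1 requires Δm_l = 0, ±1: ✓.
The transition is electric-dipole forbidden.

forbidden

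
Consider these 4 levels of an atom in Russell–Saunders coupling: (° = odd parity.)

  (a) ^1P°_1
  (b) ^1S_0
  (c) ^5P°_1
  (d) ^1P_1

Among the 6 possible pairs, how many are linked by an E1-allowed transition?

2

(a)–(b): allowed.
(a)–(c): forbidden (parity, ΔS).
(a)–(d): allowed.
(b)–(c): forbidden (ΔS).
(b)–(d): forbidden (parity).
(c)–(d): forbidden (ΔS).
Allowed pairs: 2 of 6.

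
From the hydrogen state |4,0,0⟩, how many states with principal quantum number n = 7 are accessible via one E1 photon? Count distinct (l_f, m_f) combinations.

3

E1 requires Δl = ±1, so l_f ∈ {-1, 1}; with 0 ≤ l_f ≤ n_f−1 = 6, the allowed l_f values are {1}.
For l_f = 1: m_f ∈ {m_i−1, m_i, m_i+1} ∩ [−1, 1] = {-1, 0, 1} → 3 states.
Total: 3.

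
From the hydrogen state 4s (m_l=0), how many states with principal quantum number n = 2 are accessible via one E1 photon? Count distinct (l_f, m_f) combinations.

E1 requires Δl = ±1, so l_f ∈ {-1, 1}; with 0 ≤ l_f ≤ n_f−1 = 1, the allowed l_f values are {1}.
For l_f = 1: m_f ∈ {m_i−1, m_i, m_i+1} ∩ [−1, 1] = {-1, 0, 1} → 3 states.
Total: 3.

3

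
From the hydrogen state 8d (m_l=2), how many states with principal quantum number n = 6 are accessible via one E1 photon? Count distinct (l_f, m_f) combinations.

E1 requires Δl = ±1, so l_f ∈ {1, 3}; with 0 ≤ l_f ≤ n_f−1 = 5, the allowed l_f values are {1, 3}.
For l_f = 1: m_f ∈ {m_i−1, m_i, m_i+1} ∩ [−1, 1] = {1} → 1 state.
For l_f = 3: m_f ∈ {m_i−1, m_i, m_i+1} ∩ [−3, 3] = {1, 2, 3} → 3 states.
Total: 4.

4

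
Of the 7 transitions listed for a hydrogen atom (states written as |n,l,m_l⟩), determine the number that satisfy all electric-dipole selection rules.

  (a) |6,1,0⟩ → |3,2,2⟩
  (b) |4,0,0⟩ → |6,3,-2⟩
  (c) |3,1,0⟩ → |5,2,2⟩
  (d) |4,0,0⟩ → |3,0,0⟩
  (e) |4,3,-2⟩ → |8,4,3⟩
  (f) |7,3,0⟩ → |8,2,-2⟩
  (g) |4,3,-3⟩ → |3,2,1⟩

(a) forbidden — Δm_l = +2 (E1 requires Δm_l = 0, ±1)
(b) forbidden — Δl = +3 (E1 requires Δl = ±1); Δm_l = -2 (E1 requires Δm_l = 0, ±1)
(c) forbidden — Δm_l = +2 (E1 requires Δm_l = 0, ±1)
(d) forbidden — Δl = +0 (E1 requires Δl = ±1)
(e) forbidden — Δm_l = +5 (E1 requires Δm_l = 0, ±1)
(f) forbidden — Δm_l = -2 (E1 requires Δm_l = 0, ±1)
(g) forbidden — Δm_l = +4 (E1 requires Δm_l = 0, ±1)
Total allowed: 0 of 7.

0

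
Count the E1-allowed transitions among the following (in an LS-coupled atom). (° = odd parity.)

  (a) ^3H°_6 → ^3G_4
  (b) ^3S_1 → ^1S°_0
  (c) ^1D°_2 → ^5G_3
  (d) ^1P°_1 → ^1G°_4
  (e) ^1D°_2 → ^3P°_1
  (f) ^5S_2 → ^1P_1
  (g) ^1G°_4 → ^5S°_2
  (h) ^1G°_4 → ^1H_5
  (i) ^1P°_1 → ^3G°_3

(a) forbidden (ΔJ fails)
(b) forbidden (ΔS, ΔL fail)
(c) forbidden (ΔS, ΔL fail)
(d) forbidden (parity, ΔL, ΔJ fail)
(e) forbidden (parity, ΔS fail)
(f) forbidden (parity, ΔS fail)
(g) forbidden (parity, ΔS, ΔL, ΔJ fail)
(h) allowed
(i) forbidden (parity, ΔS, ΔL, ΔJ fail)
Total allowed: 1 of 9.

1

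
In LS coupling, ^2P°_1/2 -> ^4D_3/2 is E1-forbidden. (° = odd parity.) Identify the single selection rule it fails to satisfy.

Reading off the term symbols: S 1/2→3/2, L 1→2, J 1/2→3/2, parity odd→even.
Parity must change: odd → even — satisfied.
ΔS = 0: S: 1/2 → 3/2 — violated.
ΔL = 0, ±1 (not L=0↔0): L: 1 → 2, ΔL = +1 — satisfied.
ΔJ = 0, ±1 (not J=0↔0): J: 1/2 → 3/2, ΔJ = +1 — satisfied.

the ΔS = 0 rule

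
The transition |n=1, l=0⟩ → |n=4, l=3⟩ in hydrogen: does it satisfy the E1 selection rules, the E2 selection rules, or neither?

neither

Δl = 3 − 0 = +3; l_i + l_f = 3.
E1 (Δl = ±1): not satisfied.
E2 (Δl = 0,±2, l_i+l_f ≥ 2): not satisfied.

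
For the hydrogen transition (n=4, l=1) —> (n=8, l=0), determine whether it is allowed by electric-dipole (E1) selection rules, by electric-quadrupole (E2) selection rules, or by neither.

E1

Δl = 0 − 1 = -1; l_i + l_f = 1.
E1 (Δl = ±1): satisfied.
E2 (Δl = 0,±2, l_i+l_f ≥ 2): not satisfied.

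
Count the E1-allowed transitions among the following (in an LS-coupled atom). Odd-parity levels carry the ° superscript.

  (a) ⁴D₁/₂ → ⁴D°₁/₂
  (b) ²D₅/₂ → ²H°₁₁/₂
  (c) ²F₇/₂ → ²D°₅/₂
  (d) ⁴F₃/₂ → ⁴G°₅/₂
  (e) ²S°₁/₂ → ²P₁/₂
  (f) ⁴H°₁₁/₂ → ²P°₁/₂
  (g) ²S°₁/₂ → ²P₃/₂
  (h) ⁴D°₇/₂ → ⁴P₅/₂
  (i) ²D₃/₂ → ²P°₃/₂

(a) allowed
(b) forbidden (ΔL, ΔJ fail)
(c) allowed
(d) allowed
(e) allowed
(f) forbidden (parity, ΔS, ΔL, ΔJ fail)
(g) allowed
(h) allowed
(i) allowed
Total allowed: 7 of 9.

7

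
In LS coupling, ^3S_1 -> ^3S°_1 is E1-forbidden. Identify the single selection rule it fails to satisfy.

the L=0 ↔ L=0 exclusion

Initial level: S=1, L=0, J=1, parity even. Final level: S=1, L=0, J=1, parity odd.
Parity must change: even → odd — ✓.
ΔS = 0: S: 1 → 1 — ✓.
ΔL = 0, ±1 (not L=0↔0): L: 0 → 0, ΔL = +0 — ✗.
ΔJ = 0, ±1 (not J=0↔0): J: 1 → 1, ΔJ = +0 — ✓.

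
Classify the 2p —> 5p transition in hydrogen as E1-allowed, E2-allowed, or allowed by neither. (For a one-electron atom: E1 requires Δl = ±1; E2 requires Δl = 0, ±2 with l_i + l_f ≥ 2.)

E2

Δl = 1 − 1 = +0; l_i + l_f = 2.
E1 (Δl = ±1): not satisfied.
E2 (Δl = 0,±2, l_i+l_f ≥ 2): satisfied.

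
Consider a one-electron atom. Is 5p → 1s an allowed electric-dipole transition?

Δl = 0 − 1 = -1; the E1 rule Δl = ±1 is ok.
All E1 selection rules are satisfied.

allowed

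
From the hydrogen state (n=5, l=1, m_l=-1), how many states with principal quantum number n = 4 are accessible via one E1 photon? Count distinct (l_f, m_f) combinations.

E1 requires Δl = ±1, so l_f ∈ {0, 2}; with 0 ≤ l_f ≤ n_f−1 = 3, the allowed l_f values are {0, 2}.
For l_f = 0: m_f ∈ {m_i−1, m_i, m_i+1} ∩ [−0, 0] = {0} → 1 state.
For l_f = 2: m_f ∈ {m_i−1, m_i, m_i+1} ∩ [−2, 2] = {-2, -1, 0} → 3 states.
Total: 4.

4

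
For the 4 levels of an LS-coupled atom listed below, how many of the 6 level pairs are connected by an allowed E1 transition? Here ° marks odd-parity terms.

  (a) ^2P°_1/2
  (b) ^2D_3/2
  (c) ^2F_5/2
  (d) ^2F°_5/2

3

(a)–(b): allowed.
(a)–(c): forbidden (ΔL, ΔJ).
(a)–(d): forbidden (parity, ΔL, ΔJ).
(b)–(c): forbidden (parity).
(b)–(d): allowed.
(c)–(d): allowed.
Allowed pairs: 3 of 6.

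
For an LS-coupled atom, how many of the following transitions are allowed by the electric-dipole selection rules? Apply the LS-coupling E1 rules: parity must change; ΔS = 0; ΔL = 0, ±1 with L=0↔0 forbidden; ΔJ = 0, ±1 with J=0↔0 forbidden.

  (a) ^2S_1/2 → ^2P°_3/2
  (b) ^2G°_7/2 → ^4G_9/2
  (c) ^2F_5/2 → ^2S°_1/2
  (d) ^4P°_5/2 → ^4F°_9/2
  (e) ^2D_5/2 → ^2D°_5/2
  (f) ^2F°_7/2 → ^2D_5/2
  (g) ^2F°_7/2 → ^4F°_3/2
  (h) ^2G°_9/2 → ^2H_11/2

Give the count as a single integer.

4

(a) allowed
(b) forbidden (ΔS fails)
(c) forbidden (ΔL, ΔJ fail)
(d) forbidden (parity, ΔL, ΔJ fail)
(e) allowed
(f) allowed
(g) forbidden (parity, ΔS, ΔJ fail)
(h) allowed
Total allowed: 4 of 8.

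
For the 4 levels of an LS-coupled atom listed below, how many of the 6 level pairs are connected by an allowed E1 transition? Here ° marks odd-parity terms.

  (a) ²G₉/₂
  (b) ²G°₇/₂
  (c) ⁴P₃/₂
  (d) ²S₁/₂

(a)–(b): allowed.
(a)–(c): forbidden (parity, ΔS, ΔL, ΔJ).
(a)–(d): forbidden (parity, ΔL, ΔJ).
(b)–(c): forbidden (ΔS, ΔL, ΔJ).
(b)–(d): forbidden (ΔL, ΔJ).
(c)–(d): forbidden (parity, ΔS).
Allowed pairs: 1 of 6.

1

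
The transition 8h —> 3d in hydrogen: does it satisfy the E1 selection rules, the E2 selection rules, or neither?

neither

Δl = 2 − 5 = -3; l_i + l_f = 7.
E1 (Δl = ±1): not satisfied.
E2 (Δl = 0,±2, l_i+l_f ≥ 2): not satisfied.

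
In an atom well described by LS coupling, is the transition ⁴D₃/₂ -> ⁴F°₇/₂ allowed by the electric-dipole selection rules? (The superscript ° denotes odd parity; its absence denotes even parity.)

forbidden

Parity must change: even → odd — satisfied.
ΔS = 0: S: 3/2 → 3/2 — satisfied.
ΔL = 0, ±1 (not L=0↔0): L: 2 → 3, ΔL = +1 — satisfied.
ΔJ = 0, ±1 (not J=0↔0): J: 3/2 → 7/2, ΔJ = +2 — violated.
Rule(s) violated: ΔJ.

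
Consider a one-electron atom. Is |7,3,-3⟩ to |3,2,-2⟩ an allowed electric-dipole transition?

allowed

l: 3 → 2 (Δl = -1). Δl = ±1 ok.
m_l: -3 → -2 (Δm_l = +1). |Δm_l| ≤ 1 ok.
All E1 selection rules are satisfied.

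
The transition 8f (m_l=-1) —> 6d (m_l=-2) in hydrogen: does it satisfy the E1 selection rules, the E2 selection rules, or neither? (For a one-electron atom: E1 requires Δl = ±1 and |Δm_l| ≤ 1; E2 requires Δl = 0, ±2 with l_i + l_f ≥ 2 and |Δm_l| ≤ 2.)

E1

Δl = 2 − 3 = -1; l_i + l_f = 5.
Δm_l = -1.
E1 (Δl = ±1, |Δm_l| ≤ 1): satisfied.
E2 (Δl = 0,±2, l_i+l_f ≥ 2, |Δm_l| ≤ 2): not satisfied.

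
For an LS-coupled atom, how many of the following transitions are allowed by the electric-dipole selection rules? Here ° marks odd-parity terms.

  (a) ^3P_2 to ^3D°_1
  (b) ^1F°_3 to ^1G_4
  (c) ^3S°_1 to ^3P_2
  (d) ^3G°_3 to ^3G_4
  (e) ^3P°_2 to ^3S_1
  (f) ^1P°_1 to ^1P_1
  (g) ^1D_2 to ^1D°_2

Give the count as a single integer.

(a) allowed
(b) allowed
(c) allowed
(d) allowed
(e) allowed
(f) allowed
(g) allowed
Total allowed: 7 of 7.

7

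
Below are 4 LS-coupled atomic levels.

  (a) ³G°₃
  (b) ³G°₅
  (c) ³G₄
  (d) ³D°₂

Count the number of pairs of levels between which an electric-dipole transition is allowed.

(a)–(b): forbidden (parity, ΔJ).
(a)–(c): allowed.
(a)–(d): forbidden (parity, ΔL).
(b)–(c): allowed.
(b)–(d): forbidden (parity, ΔL, ΔJ).
(c)–(d): forbidden (ΔL, ΔJ).
Allowed pairs: 2 of 6.

2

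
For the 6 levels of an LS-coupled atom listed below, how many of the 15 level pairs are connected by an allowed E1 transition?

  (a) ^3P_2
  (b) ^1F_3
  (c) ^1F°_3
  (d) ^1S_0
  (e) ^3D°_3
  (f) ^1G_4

(a)–(b): forbidden (parity, ΔS, ΔL).
(a)–(c): forbidden (ΔS, ΔL).
(a)–(d): forbidden (parity, ΔS, ΔJ).
(a)–(e): allowed.
(a)–(f): forbidden (parity, ΔS, ΔL, ΔJ).
(b)–(c): allowed.
(b)–(d): forbidden (parity, ΔL, ΔJ).
(b)–(e): forbidden (ΔS).
(b)–(f): forbidden (parity).
(c)–(d): forbidden (ΔL, ΔJ).
(c)–(e): forbidden (parity, ΔS).
(c)–(f): allowed.
(d)–(e): forbidden (ΔS, ΔL, ΔJ).
(d)–(f): forbidden (parity, ΔL, ΔJ).
(e)–(f): forbidden (ΔS, ΔL).
Allowed pairs: 3 of 15.

3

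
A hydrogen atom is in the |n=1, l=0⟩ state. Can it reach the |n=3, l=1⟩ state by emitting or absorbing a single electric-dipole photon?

l: 0 → 1 (Δl = +1). Δl = ±1 ✓.
All E1 selection rules are satisfied.

allowed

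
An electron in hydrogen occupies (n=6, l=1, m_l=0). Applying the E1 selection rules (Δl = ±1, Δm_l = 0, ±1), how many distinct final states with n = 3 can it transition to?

4

E1 requires Δl = ±1, so l_f ∈ {0, 2}; with 0 ≤ l_f ≤ n_f−1 = 2, the allowed l_f values are {0, 2}.
For l_f = 0: m_f ∈ {m_i−1, m_i, m_i+1} ∩ [−0, 0] = {0} → 1 state.
For l_f = 2: m_f ∈ {m_i−1, m_i, m_i+1} ∩ [−2, 2] = {-1, 0, 1} → 3 states.
Total: 4.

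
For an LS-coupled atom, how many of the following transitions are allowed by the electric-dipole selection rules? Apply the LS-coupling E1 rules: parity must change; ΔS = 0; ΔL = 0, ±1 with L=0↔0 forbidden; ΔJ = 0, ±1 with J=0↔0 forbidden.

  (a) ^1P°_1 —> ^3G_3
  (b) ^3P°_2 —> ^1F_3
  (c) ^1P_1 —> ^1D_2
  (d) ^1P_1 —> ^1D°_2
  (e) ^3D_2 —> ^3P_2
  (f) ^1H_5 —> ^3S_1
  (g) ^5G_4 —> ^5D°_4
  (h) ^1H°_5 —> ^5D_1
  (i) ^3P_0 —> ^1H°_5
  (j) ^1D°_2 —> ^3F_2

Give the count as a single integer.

1

(a) forbidden (ΔS, ΔL, ΔJ fail)
(b) forbidden (ΔS, ΔL fail)
(c) forbidden (parity fails)
(d) allowed
(e) forbidden (parity fails)
(f) forbidden (parity, ΔS, ΔL, ΔJ fail)
(g) forbidden (ΔL fails)
(h) forbidden (ΔS, ΔL, ΔJ fail)
(i) forbidden (ΔS, ΔL, ΔJ fail)
(j) forbidden (ΔS fails)
Total allowed: 1 of 10.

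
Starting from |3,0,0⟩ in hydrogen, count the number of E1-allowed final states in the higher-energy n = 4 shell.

E1 requires Δl = ±1, so l_f ∈ {-1, 1}; with 0 ≤ l_f ≤ n_f−1 = 3, the allowed l_f values are {1}.
For l_f = 1: m_f ∈ {m_i−1, m_i, m_i+1} ∩ [−1, 1] = {-1, 0, 1} → 3 states.
Total: 3.

3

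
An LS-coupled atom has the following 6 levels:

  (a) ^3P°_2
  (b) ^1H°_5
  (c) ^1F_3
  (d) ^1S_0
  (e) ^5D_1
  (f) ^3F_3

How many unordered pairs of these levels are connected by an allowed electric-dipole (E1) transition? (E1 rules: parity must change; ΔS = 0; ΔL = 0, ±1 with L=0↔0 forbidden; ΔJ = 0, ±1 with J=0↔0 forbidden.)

(a)–(b): forbidden (parity, ΔS, ΔL, ΔJ).
(a)–(c): forbidden (ΔS, ΔL).
(a)–(d): forbidden (ΔS, ΔJ).
(a)–(e): forbidden (ΔS).
(a)–(f): forbidden (ΔL).
(b)–(c): forbidden (ΔL, ΔJ).
(b)–(d): forbidden (ΔL, ΔJ).
(b)–(e): forbidden (ΔS, ΔL, ΔJ).
(b)–(f): forbidden (ΔS, ΔL, ΔJ).
(c)–(d): forbidden (parity, ΔL, ΔJ).
(c)–(e): forbidden (parity, ΔS, ΔJ).
(c)–(f): forbidden (parity, ΔS).
(d)–(e): forbidden (parity, ΔS, ΔL).
(d)–(f): forbidden (parity, ΔS, ΔL, ΔJ).
(e)–(f): forbidden (parity, ΔS, ΔJ).
Allowed pairs: 0 of 15.

0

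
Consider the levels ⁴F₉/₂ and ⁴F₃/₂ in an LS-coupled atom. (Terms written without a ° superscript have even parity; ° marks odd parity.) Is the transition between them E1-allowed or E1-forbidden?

Initial level: S=3/2, L=3, J=9/2, parity even. Final level: S=3/2, L=3, J=3/2, parity even.
Parity must change: even → even — fails.
ΔS = 0: S: 3/2 → 3/2 — ok.
ΔL = 0, ±1 (not L=0↔0): L: 3 → 3, ΔL = +0 — ok.
ΔJ = 0, ±1 (not J=0↔0): J: 9/2 → 3/2, ΔJ = -3 — fails.
Rule(s) violated: parity, ΔJ.

forbidden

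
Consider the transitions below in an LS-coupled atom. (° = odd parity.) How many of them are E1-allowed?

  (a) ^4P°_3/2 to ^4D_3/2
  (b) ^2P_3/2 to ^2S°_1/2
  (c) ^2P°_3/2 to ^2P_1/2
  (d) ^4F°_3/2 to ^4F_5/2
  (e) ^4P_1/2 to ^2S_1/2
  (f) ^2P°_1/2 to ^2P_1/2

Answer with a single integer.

5

(a) allowed
(b) allowed
(c) allowed
(d) allowed
(e) forbidden (parity, ΔS fail)
(f) allowed
Total allowed: 5 of 6.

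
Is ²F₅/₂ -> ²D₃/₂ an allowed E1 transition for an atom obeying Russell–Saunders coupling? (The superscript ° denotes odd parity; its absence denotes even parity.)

Initial level: S=1/2, L=3, J=5/2, parity even. Final level: S=1/2, L=2, J=3/2, parity even.
Parity must change: even → even — fails.
ΔJ = 0, ±1 (not J=0↔0): J: 5/2 → 3/2, ΔJ = -1 — ok.
ΔL = 0, ±1 (not L=0↔0): L: 3 → 2, ΔL = -1 — ok.
ΔS = 0: S: 1/2 → 1/2 — ok.
Rule(s) violated: parity.

forbidden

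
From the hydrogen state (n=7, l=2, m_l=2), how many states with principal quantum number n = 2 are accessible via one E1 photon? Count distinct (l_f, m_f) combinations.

E1 requires Δl = ±1, so l_f ∈ {1, 3}; with 0 ≤ l_f ≤ n_f−1 = 1, the allowed l_f values are {1}.
For l_f = 1: m_f ∈ {m_i−1, m_i, m_i+1} ∩ [−1, 1] = {1} → 1 state.
Total: 1.

1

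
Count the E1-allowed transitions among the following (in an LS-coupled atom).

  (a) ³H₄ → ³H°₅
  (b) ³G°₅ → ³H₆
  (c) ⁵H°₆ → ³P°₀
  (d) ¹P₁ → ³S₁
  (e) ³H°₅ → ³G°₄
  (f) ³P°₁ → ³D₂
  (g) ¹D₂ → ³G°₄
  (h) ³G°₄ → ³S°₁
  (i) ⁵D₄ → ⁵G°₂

3

(a) allowed
(b) allowed
(c) forbidden (parity, ΔS, ΔL, ΔJ fail)
(d) forbidden (parity, ΔS fail)
(e) forbidden (parity fails)
(f) allowed
(g) forbidden (ΔS, ΔL, ΔJ fail)
(h) forbidden (parity, ΔL, ΔJ fail)
(i) forbidden (ΔL, ΔJ fail)
Total allowed: 3 of 9.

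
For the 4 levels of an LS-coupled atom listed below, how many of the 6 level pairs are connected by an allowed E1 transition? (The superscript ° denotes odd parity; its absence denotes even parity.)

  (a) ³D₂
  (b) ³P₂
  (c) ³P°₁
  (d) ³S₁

(a)–(b): forbidden (parity).
(a)–(c): allowed.
(a)–(d): forbidden (parity, ΔL).
(b)–(c): allowed.
(b)–(d): forbidden (parity).
(c)–(d): allowed.
Allowed pairs: 3 of 6.

3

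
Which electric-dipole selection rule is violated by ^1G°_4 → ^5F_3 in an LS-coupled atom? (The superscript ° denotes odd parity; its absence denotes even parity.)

Reading off the term symbols: S 0→2, L 4→3, J 4→3, parity odd→even.
Parity must change: odd → even — passes.
ΔS = 0: S: 0 → 2 — fails.
ΔL = 0, ±1 (not L=0↔0): L: 4 → 3, ΔL = -1 — passes.
ΔJ = 0, ±1 (not J=0↔0): J: 4 → 3, ΔJ = -1 — passes.

the ΔS = 0 rule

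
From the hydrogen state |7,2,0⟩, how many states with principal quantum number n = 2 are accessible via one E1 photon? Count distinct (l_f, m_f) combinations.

3

E1 requires Δl = ±1, so l_f ∈ {1, 3}; with 0 ≤ l_f ≤ n_f−1 = 1, the allowed l_f values are {1}.
For l_f = 1: m_f ∈ {m_i−1, m_i, m_i+1} ∩ [−1, 1] = {-1, 0, 1} → 3 states.
Total: 3.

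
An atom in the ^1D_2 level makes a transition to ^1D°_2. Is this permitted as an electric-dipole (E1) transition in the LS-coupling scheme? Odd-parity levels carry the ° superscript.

allowed

Parity must change: even → odd — ok.
ΔS = 0: S: 0 → 0 — ok.
ΔL = 0, ±1 (not L=0↔0): L: 2 → 2, ΔL = +0 — ok.
ΔJ = 0, ±1 (not J=0↔0): J: 2 → 2, ΔJ = +0 — ok.
All four E1 rules are satisfied.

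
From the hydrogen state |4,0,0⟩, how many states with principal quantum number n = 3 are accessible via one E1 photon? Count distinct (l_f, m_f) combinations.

3

E1 requires Δl = ±1, so l_f ∈ {-1, 1}; with 0 ≤ l_f ≤ n_f−1 = 2, the allowed l_f values are {1}.
For l_f = 1: m_f ∈ {m_i−1, m_i, m_i+1} ∩ [−1, 1] = {-1, 0, 1} → 3 states.
Total: 3.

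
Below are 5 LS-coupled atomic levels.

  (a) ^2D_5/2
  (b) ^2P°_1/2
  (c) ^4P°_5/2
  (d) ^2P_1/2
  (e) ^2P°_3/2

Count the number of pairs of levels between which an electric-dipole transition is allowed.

3

(a)–(b): forbidden (ΔJ).
(a)–(c): forbidden (ΔS).
(a)–(d): forbidden (parity, ΔJ).
(a)–(e): allowed.
(b)–(c): forbidden (parity, ΔS, ΔJ).
(b)–(d): allowed.
(b)–(e): forbidden (parity).
(c)–(d): forbidden (ΔS, ΔJ).
(c)–(e): forbidden (parity, ΔS).
(d)–(e): allowed.
Allowed pairs: 3 of 10.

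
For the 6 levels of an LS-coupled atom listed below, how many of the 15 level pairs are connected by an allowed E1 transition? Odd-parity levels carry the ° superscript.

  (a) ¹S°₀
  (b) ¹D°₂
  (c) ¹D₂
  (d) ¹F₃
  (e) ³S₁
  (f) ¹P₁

4

(a)–(b): forbidden (parity, ΔL, ΔJ).
(a)–(c): forbidden (ΔL, ΔJ).
(a)–(d): forbidden (ΔL, ΔJ).
(a)–(e): forbidden (ΔS, ΔL).
(a)–(f): allowed.
(b)–(c): allowed.
(b)–(d): allowed.
(b)–(e): forbidden (ΔS, ΔL).
(b)–(f): allowed.
(c)–(d): forbidden (parity).
(c)–(e): forbidden (parity, ΔS, ΔL).
(c)–(f): forbidden (parity).
(d)–(e): forbidden (parity, ΔS, ΔL, ΔJ).
(d)–(f): forbidden (parity, ΔL, ΔJ).
(e)–(f): forbidden (parity, ΔS).
Allowed pairs: 4 of 15.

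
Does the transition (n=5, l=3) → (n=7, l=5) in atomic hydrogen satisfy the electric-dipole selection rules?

forbidden

Initial l = 3, final l = 5, so Δl = +2. E1 requires Δl = ±1: ✗.
The transition is electric-dipole forbidden.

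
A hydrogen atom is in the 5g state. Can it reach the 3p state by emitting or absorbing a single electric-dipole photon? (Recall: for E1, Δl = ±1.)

forbidden

Δl = 1 − 4 = -3; the E1 rule Δl = ±1 is ✗.
The transition is electric-dipole forbidden.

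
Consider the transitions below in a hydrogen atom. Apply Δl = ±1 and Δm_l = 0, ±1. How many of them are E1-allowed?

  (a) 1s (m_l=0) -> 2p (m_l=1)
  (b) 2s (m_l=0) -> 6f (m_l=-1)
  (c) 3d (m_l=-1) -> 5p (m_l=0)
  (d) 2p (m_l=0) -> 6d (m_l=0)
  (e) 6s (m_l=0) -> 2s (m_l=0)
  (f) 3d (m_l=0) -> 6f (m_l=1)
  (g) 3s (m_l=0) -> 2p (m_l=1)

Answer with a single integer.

5

(a) allowed
(b) forbidden — Δl = +3 (E1 requires Δl = ±1)
(c) allowed
(d) allowed
(e) forbidden — Δl = +0 (E1 requires Δl = ±1)
(f) allowed
(g) allowed
Total allowed: 5 of 7.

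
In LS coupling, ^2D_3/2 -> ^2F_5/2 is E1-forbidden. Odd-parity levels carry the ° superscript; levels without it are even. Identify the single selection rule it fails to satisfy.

Initial level: S=1/2, L=2, J=3/2, parity even. Final level: S=1/2, L=3, J=5/2, parity even.
Parity must change: even → even — violated.
ΔS = 0: S: 1/2 → 1/2 — satisfied.
ΔL = 0, ±1 (not L=0↔0): L: 2 → 3, ΔL = +1 — satisfied.
ΔJ = 0, ±1 (not J=0↔0): J: 3/2 → 5/2, ΔJ = +1 — satisfied.

parity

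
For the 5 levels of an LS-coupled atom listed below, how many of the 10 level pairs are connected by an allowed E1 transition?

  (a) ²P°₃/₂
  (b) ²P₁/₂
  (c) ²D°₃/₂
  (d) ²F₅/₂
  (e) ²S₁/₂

(a)–(b): allowed.
(a)–(c): forbidden (parity).
(a)–(d): forbidden (ΔL).
(a)–(e): allowed.
(b)–(c): allowed.
(b)–(d): forbidden (parity, ΔL, ΔJ).
(b)–(e): forbidden (parity).
(c)–(d): allowed.
(c)–(e): forbidden (ΔL).
(d)–(e): forbidden (parity, ΔL, ΔJ).
Allowed pairs: 4 of 10.

4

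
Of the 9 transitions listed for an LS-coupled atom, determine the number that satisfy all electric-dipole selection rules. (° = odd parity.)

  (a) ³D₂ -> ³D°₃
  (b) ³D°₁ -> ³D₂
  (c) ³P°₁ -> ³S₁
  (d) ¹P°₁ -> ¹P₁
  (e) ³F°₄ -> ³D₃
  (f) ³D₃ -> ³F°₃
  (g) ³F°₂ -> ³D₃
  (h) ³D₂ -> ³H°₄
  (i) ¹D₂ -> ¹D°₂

(a) allowed
(b) allowed
(c) allowed
(d) allowed
(e) allowed
(f) allowed
(g) allowed
(h) forbidden (ΔL, ΔJ fail)
(i) allowed
Total allowed: 8 of 9.

8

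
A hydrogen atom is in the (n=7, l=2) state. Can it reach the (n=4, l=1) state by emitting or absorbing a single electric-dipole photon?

allowed

l: 2 → 1 (Δl = -1). Δl = ±1 passes.
All E1 selection rules are satisfied.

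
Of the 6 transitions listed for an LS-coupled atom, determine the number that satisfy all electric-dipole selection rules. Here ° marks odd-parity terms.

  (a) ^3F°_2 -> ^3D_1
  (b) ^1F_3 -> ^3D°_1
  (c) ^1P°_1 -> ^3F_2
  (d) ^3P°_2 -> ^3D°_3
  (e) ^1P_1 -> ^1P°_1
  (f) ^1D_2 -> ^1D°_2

3

(a) allowed
(b) forbidden (ΔS, ΔJ fail)
(c) forbidden (ΔS, ΔL fail)
(d) forbidden (parity fails)
(e) allowed
(f) allowed
Total allowed: 3 of 6.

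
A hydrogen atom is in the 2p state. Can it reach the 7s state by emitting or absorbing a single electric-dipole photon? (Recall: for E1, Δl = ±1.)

Δl = 0 − 1 = -1; the E1 rule Δl = ±1 is satisfied.
All E1 selection rules are satisfied.

allowed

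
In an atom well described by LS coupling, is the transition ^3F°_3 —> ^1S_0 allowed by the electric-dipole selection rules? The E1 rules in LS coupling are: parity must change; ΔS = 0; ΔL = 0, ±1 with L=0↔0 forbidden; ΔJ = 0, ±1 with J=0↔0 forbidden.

Parity must change: odd → even — ✓.
ΔS = 0: S: 1 → 0 — ✗.
ΔL = 0, ±1 (not L=0↔0): L: 3 → 0, ΔL = -3 — ✗.
ΔJ = 0, ±1 (not J=0↔0): J: 3 → 0, ΔJ = -3 — ✗.
Rule(s) violated: ΔS, ΔL, ΔJ.

forbidden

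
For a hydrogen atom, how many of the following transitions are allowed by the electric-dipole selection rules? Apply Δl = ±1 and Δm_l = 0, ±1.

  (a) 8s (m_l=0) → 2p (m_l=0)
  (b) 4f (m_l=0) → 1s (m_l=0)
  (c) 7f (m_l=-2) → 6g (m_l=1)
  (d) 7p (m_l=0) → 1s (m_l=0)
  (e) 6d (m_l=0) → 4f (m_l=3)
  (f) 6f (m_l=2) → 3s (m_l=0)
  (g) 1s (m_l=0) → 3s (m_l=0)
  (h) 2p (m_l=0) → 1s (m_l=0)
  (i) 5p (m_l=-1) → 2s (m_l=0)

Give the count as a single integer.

4

(a) allowed
(b) forbidden — Δl = -3 (E1 requires Δl = ±1)
(c) forbidden — Δm_l = +3 (E1 requires Δm_l = 0, ±1)
(d) allowed
(e) forbidden — Δm_l = +3 (E1 requires Δm_l = 0, ±1)
(f) forbidden — Δl = -3 (E1 requires Δl = ±1); Δm_l = -2 (E1 requires Δm_l = 0, ±1)
(g) forbidden — Δl = +0 (E1 requires Δl = ±1)
(h) allowed
(i) allowed
Total allowed: 4 of 9.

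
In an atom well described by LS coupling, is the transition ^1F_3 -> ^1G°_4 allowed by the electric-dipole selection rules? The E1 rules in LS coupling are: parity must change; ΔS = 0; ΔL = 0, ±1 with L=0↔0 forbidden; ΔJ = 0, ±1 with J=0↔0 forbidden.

Parity must change: even → odd — ok.
ΔS = 0: S: 0 → 0 — ok.
ΔL = 0, ±1 (not L=0↔0): L: 3 → 4, ΔL = +1 — ok.
ΔJ = 0, ±1 (not J=0↔0): J: 3 → 4, ΔJ = +1 — ok.
All four E1 rules are satisfied.

allowed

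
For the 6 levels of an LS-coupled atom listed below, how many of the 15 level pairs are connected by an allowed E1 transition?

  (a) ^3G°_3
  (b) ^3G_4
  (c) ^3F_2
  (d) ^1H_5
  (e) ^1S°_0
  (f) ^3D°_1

3

(a)–(b): allowed.
(a)–(c): allowed.
(a)–(d): forbidden (ΔS, ΔJ).
(a)–(e): forbidden (parity, ΔS, ΔL, ΔJ).
(a)–(f): forbidden (parity, ΔL, ΔJ).
(b)–(c): forbidden (parity, ΔJ).
(b)–(d): forbidden (parity, ΔS).
(b)–(e): forbidden (ΔS, ΔL, ΔJ).
(b)–(f): forbidden (ΔL, ΔJ).
(c)–(d): forbidden (parity, ΔS, ΔL, ΔJ).
(c)–(e): forbidden (ΔS, ΔL, ΔJ).
(c)–(f): allowed.
(d)–(e): forbidden (ΔL, ΔJ).
(d)–(f): forbidden (ΔS, ΔL, ΔJ).
(e)–(f): forbidden (parity, ΔS, ΔL).
Allowed pairs: 3 of 15.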